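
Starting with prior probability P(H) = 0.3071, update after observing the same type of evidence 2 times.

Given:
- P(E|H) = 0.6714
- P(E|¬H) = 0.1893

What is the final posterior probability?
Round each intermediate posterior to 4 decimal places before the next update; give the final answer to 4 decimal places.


Sequential Bayesian updating:

Initial prior: P(H) = 0.3071

Update 1:
  P(E) = 0.6714 × 0.3071 + 0.1893 × 0.6929 = 0.20618694 + 0.13116597 = 0.33735291
  P(H|E) = 0.20618694 / 0.33735291 = 0.6112

Update 2:
  P(E) = 0.6714 × 0.6112 + 0.1893 × 0.3888 = 0.41035968 + 0.07359984 = 0.48395952
  P(H|E) = 0.41035968 / 0.48395952 = 0.8479

Final posterior: 0.8479


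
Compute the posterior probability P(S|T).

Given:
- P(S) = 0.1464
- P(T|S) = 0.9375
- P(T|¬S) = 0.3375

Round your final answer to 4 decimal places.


Bayes' theorem: P(S|T) = P(T|S) × P(S) / P(T)

Step 1: Calculate P(T) using law of total probability
P(T) = P(T|S)P(S) + P(T|¬S)P(¬S)
     = 0.9375 × 0.1464 + 0.3375 × 0.8536
     = 0.13725000 + 0.28809000
     = 0.42534000

Step 2: Apply Bayes' theorem
P(S|T) = P(T|S) × P(S) / P(T)
       = 0.13725000 / 0.42534000
       = 0.3227


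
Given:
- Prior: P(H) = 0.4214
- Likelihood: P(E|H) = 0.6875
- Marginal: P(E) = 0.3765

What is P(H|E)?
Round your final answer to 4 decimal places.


Using Bayes' theorem:

P(H|E) = P(E|H) × P(H) / P(E)
       = 0.6875 × 0.4214 / 0.3765
       = 0.28971250 / 0.3765
       = 0.7695

The evidence strengthens our belief in H.
Prior: 0.4214 → Posterior: 0.7695


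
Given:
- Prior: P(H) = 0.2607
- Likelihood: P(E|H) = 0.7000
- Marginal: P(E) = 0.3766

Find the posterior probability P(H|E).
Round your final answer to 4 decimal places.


Using Bayes' theorem:

P(H|E) = P(E|H) × P(H) / P(E)
       = 0.7000 × 0.2607 / 0.3766
       = 0.18249000 / 0.3766
       = 0.4846

The evidence strengthens our belief in H.
Prior: 0.2607 → Posterior: 0.4846


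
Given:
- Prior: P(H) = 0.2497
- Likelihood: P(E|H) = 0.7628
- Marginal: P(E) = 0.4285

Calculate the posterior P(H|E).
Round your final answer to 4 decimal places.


Using Bayes' theorem:

P(H|E) = P(E|H) × P(H) / P(E)
       = 0.7628 × 0.2497 / 0.4285
       = 0.19047116 / 0.4285
       = 0.4445

The evidence strengthens our belief in H.
Prior: 0.2497 → Posterior: 0.4445


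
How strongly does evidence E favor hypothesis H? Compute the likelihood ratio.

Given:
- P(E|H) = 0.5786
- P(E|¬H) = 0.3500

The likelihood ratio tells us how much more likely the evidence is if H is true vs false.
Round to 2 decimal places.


Likelihood Ratio (LR) = P(E|H) / P(E|¬H)

LR = 0.5786 / 0.3500
   = 1.65

The evidence is 1.65 times more likely if H is true than if H is false.
LR > 1, so observing E raises the odds in favor of H.


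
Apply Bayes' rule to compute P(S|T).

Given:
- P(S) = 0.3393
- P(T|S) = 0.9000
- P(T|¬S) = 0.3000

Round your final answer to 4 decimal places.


Bayes' theorem: P(S|T) = P(T|S) × P(S) / P(T)

Step 1: Calculate P(T) using law of total probability
P(T) = P(T|S)P(S) + P(T|¬S)P(¬S)
     = 0.9000 × 0.3393 + 0.3000 × 0.6607
     = 0.30537000 + 0.19821000
     = 0.50358000

Step 2: Apply Bayes' theorem
P(S|T) = P(T|S) × P(S) / P(T)
       = 0.30537000 / 0.50358000
       = 0.6064


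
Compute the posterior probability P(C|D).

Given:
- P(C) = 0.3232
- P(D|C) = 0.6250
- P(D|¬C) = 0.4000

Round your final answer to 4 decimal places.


Bayes' theorem: P(C|D) = P(D|C) × P(C) / P(D)

Step 1: Calculate P(D) using law of total probability
P(D) = P(D|C)P(C) + P(D|¬C)P(¬C)
     = 0.6250 × 0.3232 + 0.4000 × 0.6768
     = 0.20200000 + 0.27072000
     = 0.47272000

Step 2: Apply Bayes' theorem
P(C|D) = P(D|C) × P(C) / P(D)
       = 0.20200000 / 0.47272000
       = 0.4273


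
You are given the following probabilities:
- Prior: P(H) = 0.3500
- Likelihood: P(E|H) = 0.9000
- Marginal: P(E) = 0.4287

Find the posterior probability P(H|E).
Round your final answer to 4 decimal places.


Using Bayes' theorem:

P(H|E) = P(E|H) × P(H) / P(E)
       = 0.9000 × 0.3500 / 0.4287
       = 0.31500000 / 0.4287
       = 0.7348

The evidence strengthens our belief in H.
Prior: 0.3500 → Posterior: 0.7348


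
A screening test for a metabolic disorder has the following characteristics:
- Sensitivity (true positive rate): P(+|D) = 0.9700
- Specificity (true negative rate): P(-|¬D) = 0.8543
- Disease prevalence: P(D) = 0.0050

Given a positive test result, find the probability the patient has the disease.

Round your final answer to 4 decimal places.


Let D = has disease, + = positive test

Given:
- P(D) = 0.0050 (prevalence)
- P(+|D) = 0.9700 (sensitivity)
- P(-|¬D) = 0.8543 (specificity)
- P(+|¬D) = 0.1457 (false positive rate = 1 - specificity)

Step 1: Find P(+)
P(+) = P(+|D)P(D) + P(+|¬D)P(¬D)
     = 0.9700 × 0.0050 + 0.1457 × 0.9950
     = 0.00485000 + 0.14497150
     = 0.14982150

Step 2: Apply Bayes' theorem for P(D|+)
P(D|+) = P(+|D)P(D) / P(+)
       = 0.00485000 / 0.14982150
       = 0.0324


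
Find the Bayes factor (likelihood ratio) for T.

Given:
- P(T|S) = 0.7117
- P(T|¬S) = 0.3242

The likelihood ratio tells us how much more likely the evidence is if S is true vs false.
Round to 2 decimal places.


Likelihood Ratio (LR) = P(T|S) / P(T|¬S)

LR = 0.7117 / 0.3242
   = 2.20

The evidence is 2.20 times more likely if S is true than if S is false.
Because LR exceeds 1, T is evidence for S.


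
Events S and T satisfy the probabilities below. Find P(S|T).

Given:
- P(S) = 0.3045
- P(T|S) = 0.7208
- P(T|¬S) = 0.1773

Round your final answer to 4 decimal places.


Bayes' theorem: P(S|T) = P(T|S) × P(S) / P(T)

Step 1: Calculate P(T) using law of total probability
P(T) = P(T|S)P(S) + P(T|¬S)P(¬S)
     = 0.7208 × 0.3045 + 0.1773 × 0.6955
     = 0.21948360 + 0.12331215
     = 0.34279575

Step 2: Apply Bayes' theorem
P(S|T) = P(T|S) × P(S) / P(T)
       = 0.21948360 / 0.34279575
       = 0.6403


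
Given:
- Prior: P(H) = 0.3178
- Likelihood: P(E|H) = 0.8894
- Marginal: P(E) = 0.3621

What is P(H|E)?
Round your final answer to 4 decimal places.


Using Bayes' theorem:

P(H|E) = P(E|H) × P(H) / P(E)
       = 0.8894 × 0.3178 / 0.3621
       = 0.28265132 / 0.3621
       = 0.7806

The evidence strengthens our belief in H.
Prior: 0.3178 → Posterior: 0.7806


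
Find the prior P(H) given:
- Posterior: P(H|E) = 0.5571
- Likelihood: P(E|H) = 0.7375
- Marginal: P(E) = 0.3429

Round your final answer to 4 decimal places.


From Bayes' theorem: P(H|E) = P(E|H) × P(H) / P(E)

Rearranging for P(H):
P(H) = P(H|E) × P(E) / P(E|H)
     = 0.5571 × 0.3429 / 0.7375
     = 0.19102959 / 0.7375
     = 0.2590


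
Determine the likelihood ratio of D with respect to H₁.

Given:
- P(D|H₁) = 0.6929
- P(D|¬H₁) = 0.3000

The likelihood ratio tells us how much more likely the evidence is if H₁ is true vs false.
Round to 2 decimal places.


Likelihood Ratio (LR) = P(D|H₁) / P(D|¬H₁)

LR = 0.6929 / 0.3000
   = 2.31

The evidence is 2.31 times more likely if H₁ is true than if H₁ is false.
Since LR > 1, the evidence supports H₁ over ¬H₁.


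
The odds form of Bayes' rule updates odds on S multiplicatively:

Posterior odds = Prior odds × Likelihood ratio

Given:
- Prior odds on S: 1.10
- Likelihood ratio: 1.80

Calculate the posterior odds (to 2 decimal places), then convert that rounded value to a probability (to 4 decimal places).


Step 1: Calculate posterior odds
Posterior odds = Prior odds × LR
               = 1.10 × 1.80
               = 1.98

Step 2: Convert to probability
P(S|E) = Posterior odds / (1 + Posterior odds)
       = 1.98 / (1 + 1.98)
       = 1.98 / 2.98
       = 0.6644

The evidence increased P(S) from 0.5238 to 0.6644.


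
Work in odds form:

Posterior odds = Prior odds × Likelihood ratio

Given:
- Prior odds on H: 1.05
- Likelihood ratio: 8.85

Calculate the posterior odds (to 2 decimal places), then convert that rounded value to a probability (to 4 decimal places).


Step 1: Calculate posterior odds
Posterior odds = Prior odds × LR
               = 1.05 × 8.85
               = 9.29

Step 2: Convert to probability
P(H|E) = Posterior odds / (1 + Posterior odds)
       = 9.29 / (1 + 9.29)
       = 9.29 / 10.29
       = 0.9028

The evidence increased P(H) from 0.5122 to 0.9028.


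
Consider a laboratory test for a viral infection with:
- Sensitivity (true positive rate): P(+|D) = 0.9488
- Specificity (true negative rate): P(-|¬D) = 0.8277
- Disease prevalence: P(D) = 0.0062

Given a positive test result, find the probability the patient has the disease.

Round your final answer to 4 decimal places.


Let D = has disease, + = positive test

Given:
- P(D) = 0.0062 (prevalence)
- P(+|D) = 0.9488 (sensitivity)
- P(-|¬D) = 0.8277 (specificity)
- P(+|¬D) = 0.1723 (false positive rate = 1 - specificity)

Step 1: Find P(+)
P(+) = P(+|D)P(D) + P(+|¬D)P(¬D)
     = 0.9488 × 0.0062 + 0.1723 × 0.9938
     = 0.00588256 + 0.17123174
     = 0.17711430

Step 2: Apply Bayes' theorem for P(D|+)
P(D|+) = P(+|D)P(D) / P(+)
       = 0.00588256 / 0.17711430
       = 0.0332


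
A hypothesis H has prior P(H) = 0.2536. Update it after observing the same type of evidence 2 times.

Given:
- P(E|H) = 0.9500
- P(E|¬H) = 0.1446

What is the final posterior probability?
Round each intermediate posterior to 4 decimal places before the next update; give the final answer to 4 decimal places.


Sequential Bayesian updating:

Initial prior: P(H) = 0.2536

Update 1:
  P(E) = 0.9500 × 0.2536 + 0.1446 × 0.7464 = 0.24092000 + 0.10792944 = 0.34884944
  P(H|E) = 0.24092000 / 0.34884944 = 0.6906

Update 2:
  P(E) = 0.9500 × 0.6906 + 0.1446 × 0.3094 = 0.65607000 + 0.04473924 = 0.70080924
  P(H|E) = 0.65607000 / 0.70080924 = 0.9362

Final posterior: 0.9362


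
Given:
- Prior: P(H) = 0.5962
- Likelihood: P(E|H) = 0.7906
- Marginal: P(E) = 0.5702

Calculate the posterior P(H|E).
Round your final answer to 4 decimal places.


Using Bayes' theorem:

P(H|E) = P(E|H) × P(H) / P(E)
       = 0.7906 × 0.5962 / 0.5702
       = 0.47135572 / 0.5702
       = 0.8266

The evidence strengthens our belief in H.
Prior: 0.5962 → Posterior: 0.8266


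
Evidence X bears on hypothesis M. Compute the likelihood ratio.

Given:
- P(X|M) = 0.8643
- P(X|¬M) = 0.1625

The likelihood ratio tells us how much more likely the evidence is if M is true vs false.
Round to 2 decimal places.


Likelihood Ratio (LR) = P(X|M) / P(X|¬M)

LR = 0.8643 / 0.1625
   = 5.32

The evidence is 5.32 times more likely if M is true than if M is false.
Because LR exceeds 1, X is evidence for M.


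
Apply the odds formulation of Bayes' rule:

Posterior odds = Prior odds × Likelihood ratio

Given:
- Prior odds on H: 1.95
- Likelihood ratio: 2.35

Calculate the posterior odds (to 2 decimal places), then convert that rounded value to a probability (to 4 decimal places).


Step 1: Calculate posterior odds
Posterior odds = Prior odds × LR
               = 1.95 × 2.35
               = 4.58

Step 2: Convert to probability
P(H|E) = Posterior odds / (1 + Posterior odds)
       = 4.58 / (1 + 4.58)
       = 4.58 / 5.58
       = 0.8208

The evidence increased P(H) from 0.6610 to 0.8208.


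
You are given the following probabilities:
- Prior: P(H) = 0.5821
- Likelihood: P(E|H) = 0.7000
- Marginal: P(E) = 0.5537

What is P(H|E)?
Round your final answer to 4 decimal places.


Using Bayes' theorem:

P(H|E) = P(E|H) × P(H) / P(E)
       = 0.7000 × 0.5821 / 0.5537
       = 0.40747000 / 0.5537
       = 0.7359

The evidence strengthens our belief in H.
Prior: 0.5821 → Posterior: 0.7359


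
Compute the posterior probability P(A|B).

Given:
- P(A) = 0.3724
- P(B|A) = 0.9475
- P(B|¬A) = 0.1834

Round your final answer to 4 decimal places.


Bayes' theorem: P(A|B) = P(B|A) × P(A) / P(B)

Step 1: Calculate P(B) using law of total probability
P(B) = P(B|A)P(A) + P(B|¬A)P(¬A)
     = 0.9475 × 0.3724 + 0.1834 × 0.6276
     = 0.35284900 + 0.11510184
     = 0.46795084

Step 2: Apply Bayes' theorem
P(A|B) = P(B|A) × P(A) / P(B)
       = 0.35284900 / 0.46795084
       = 0.7540


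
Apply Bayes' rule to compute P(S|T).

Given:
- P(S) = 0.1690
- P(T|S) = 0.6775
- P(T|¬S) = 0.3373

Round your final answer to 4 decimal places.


Bayes' theorem: P(S|T) = P(T|S) × P(S) / P(T)

Step 1: Calculate P(T) using law of total probability
P(T) = P(T|S)P(S) + P(T|¬S)P(¬S)
     = 0.6775 × 0.1690 + 0.3373 × 0.8310
     = 0.11449750 + 0.28029630
     = 0.39479380

Step 2: Apply Bayes' theorem
P(S|T) = P(T|S) × P(S) / P(T)
       = 0.11449750 / 0.39479380
       = 0.2900


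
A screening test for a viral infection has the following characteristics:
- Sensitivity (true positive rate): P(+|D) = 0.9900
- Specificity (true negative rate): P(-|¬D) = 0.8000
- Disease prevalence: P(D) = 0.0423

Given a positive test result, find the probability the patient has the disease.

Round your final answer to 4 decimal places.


Let D = has disease, + = positive test

Given:
- P(D) = 0.0423 (prevalence)
- P(+|D) = 0.9900 (sensitivity)
- P(-|¬D) = 0.8000 (specificity)
- P(+|¬D) = 0.2000 (false positive rate = 1 - specificity)

Step 1: Find P(+)
P(+) = P(+|D)P(D) + P(+|¬D)P(¬D)
     = 0.9900 × 0.0423 + 0.2000 × 0.9577
     = 0.04187700 + 0.19154000
     = 0.23341700

Step 2: Apply Bayes' theorem for P(D|+)
P(D|+) = P(+|D)P(D) / P(+)
       = 0.04187700 / 0.23341700
       = 0.1794


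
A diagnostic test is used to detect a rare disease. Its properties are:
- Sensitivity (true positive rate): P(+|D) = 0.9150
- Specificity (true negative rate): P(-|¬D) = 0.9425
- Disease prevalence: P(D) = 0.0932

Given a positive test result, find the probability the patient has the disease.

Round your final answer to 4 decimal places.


Let D = has disease, + = positive test

Given:
- P(D) = 0.0932 (prevalence)
- P(+|D) = 0.9150 (sensitivity)
- P(-|¬D) = 0.9425 (specificity)
- P(+|¬D) = 0.0575 (false positive rate = 1 - specificity)

Step 1: Find P(+)
P(+) = P(+|D)P(D) + P(+|¬D)P(¬D)
     = 0.9150 × 0.0932 + 0.0575 × 0.9068
     = 0.08527800 + 0.05214100
     = 0.13741900

Step 2: Apply Bayes' theorem for P(D|+)
P(D|+) = P(+|D)P(D) / P(+)
       = 0.08527800 / 0.13741900
       = 0.6206


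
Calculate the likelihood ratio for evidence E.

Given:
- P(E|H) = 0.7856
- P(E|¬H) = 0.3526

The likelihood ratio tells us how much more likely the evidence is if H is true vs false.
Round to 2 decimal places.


Likelihood Ratio (LR) = P(E|H) / P(E|¬H)

LR = 0.7856 / 0.3526
   = 2.23

The evidence is 2.23 times more likely if H is true than if H is false.
Because LR exceeds 1, E is evidence for H.


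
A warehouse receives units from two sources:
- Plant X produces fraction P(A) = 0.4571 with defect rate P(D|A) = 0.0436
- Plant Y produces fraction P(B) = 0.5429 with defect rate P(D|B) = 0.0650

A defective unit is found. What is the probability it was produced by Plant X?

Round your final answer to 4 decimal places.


Let A = from Plant X, D = defective

Given:
- P(A) = 0.4571, P(B) = 0.5429
- P(D|A) = 0.0436, P(D|B) = 0.0650

Step 1: Find P(D)
P(D) = P(D|A)P(A) + P(D|B)P(B)
     = 0.0436 × 0.4571 + 0.0650 × 0.5429
     = 0.01992956 + 0.03528850
     = 0.05521806

Step 2: Apply Bayes' theorem
P(A|D) = P(D|A)P(A) / P(D)
       = 0.01992956 / 0.05521806
       = 0.3609


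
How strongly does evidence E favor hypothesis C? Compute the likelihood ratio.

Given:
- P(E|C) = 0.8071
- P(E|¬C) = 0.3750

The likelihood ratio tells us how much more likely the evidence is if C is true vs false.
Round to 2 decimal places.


Likelihood Ratio (LR) = P(E|C) / P(E|¬C)

LR = 0.8071 / 0.3750
   = 2.15

The evidence is 2.15 times more likely if C is true than if C is false.
Since LR > 1, the evidence supports C over ¬C.


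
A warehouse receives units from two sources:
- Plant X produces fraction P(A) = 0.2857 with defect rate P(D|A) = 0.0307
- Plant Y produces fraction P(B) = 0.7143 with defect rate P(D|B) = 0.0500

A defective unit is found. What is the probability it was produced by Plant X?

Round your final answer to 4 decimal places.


Let A = from Plant X, D = defective

Given:
- P(A) = 0.2857, P(B) = 0.7143
- P(D|A) = 0.0307, P(D|B) = 0.0500

Step 1: Find P(D)
P(D) = P(D|A)P(A) + P(D|B)P(B)
     = 0.0307 × 0.2857 + 0.0500 × 0.7143
     = 0.00877099 + 0.03571500
     = 0.04448599

Step 2: Apply Bayes' theorem
P(A|D) = P(D|A)P(A) / P(D)
       = 0.00877099 / 0.04448599
       = 0.1972


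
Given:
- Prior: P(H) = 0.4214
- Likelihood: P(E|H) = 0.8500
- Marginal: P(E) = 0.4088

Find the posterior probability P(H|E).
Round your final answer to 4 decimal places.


Using Bayes' theorem:

P(H|E) = P(E|H) × P(H) / P(E)
       = 0.8500 × 0.4214 / 0.4088
       = 0.35819000 / 0.4088
       = 0.8762

The evidence strengthens our belief in H.
Prior: 0.4214 → Posterior: 0.8762


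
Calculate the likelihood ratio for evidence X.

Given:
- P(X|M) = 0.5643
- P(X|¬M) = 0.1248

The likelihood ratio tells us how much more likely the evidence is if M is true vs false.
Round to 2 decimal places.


Likelihood Ratio (LR) = P(X|M) / P(X|¬M)

LR = 0.5643 / 0.1248
   = 4.52

The evidence is 4.52 times more likely if M is true than if M is false.
Since LR > 1, the evidence supports M over ¬M.


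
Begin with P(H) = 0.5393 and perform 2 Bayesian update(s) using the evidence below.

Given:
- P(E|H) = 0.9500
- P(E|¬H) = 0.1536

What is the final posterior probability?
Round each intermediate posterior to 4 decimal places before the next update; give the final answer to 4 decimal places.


Sequential Bayesian updating:

Initial prior: P(H) = 0.5393

Update 1:
  P(E) = 0.9500 × 0.5393 + 0.1536 × 0.4607 = 0.51233500 + 0.07076352 = 0.58309852
  P(H|E) = 0.51233500 / 0.58309852 = 0.8786

Update 2:
  P(E) = 0.9500 × 0.8786 + 0.1536 × 0.1214 = 0.83467000 + 0.01864704 = 0.85331704
  P(H|E) = 0.83467000 / 0.85331704 = 0.9781

Final posterior: 0.9781


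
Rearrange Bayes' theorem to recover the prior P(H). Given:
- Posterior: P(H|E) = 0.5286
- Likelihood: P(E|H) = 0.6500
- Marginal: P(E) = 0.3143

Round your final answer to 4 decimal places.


From Bayes' theorem: P(H|E) = P(E|H) × P(H) / P(E)

Rearranging for P(H):
P(H) = P(H|E) × P(E) / P(E|H)
     = 0.5286 × 0.3143 / 0.6500
     = 0.16613898 / 0.6500
     = 0.2556


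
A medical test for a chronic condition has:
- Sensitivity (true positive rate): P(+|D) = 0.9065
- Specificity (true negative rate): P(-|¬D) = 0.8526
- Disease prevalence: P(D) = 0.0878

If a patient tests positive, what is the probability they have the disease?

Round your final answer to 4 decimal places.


Let D = has disease, + = positive test

Given:
- P(D) = 0.0878 (prevalence)
- P(+|D) = 0.9065 (sensitivity)
- P(-|¬D) = 0.8526 (specificity)
- P(+|¬D) = 0.1474 (false positive rate = 1 - specificity)

Step 1: Find P(+)
P(+) = P(+|D)P(D) + P(+|¬D)P(¬D)
     = 0.9065 × 0.0878 + 0.1474 × 0.9122
     = 0.07959070 + 0.13445828
     = 0.21404898

Step 2: Apply Bayes' theorem for P(D|+)
P(D|+) = P(+|D)P(D) / P(+)
       = 0.07959070 / 0.21404898
       = 0.3718


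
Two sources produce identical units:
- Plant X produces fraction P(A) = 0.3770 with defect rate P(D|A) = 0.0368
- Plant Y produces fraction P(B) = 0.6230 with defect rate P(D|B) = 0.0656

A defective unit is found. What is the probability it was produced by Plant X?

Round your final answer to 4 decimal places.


Let A = from Plant X, D = defective

Given:
- P(A) = 0.3770, P(B) = 0.6230
- P(D|A) = 0.0368, P(D|B) = 0.0656

Step 1: Find P(D)
P(D) = P(D|A)P(A) + P(D|B)P(B)
     = 0.0368 × 0.3770 + 0.0656 × 0.6230
     = 0.01387360 + 0.04086880
     = 0.05474240

Step 2: Apply Bayes' theorem
P(A|D) = P(D|A)P(A) / P(D)
       = 0.01387360 / 0.05474240
       = 0.2534


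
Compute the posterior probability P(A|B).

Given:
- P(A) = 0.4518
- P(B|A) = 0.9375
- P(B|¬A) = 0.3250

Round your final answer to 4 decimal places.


Bayes' theorem: P(A|B) = P(B|A) × P(A) / P(B)

Step 1: Calculate P(B) using law of total probability
P(B) = P(B|A)P(A) + P(B|¬A)P(¬A)
     = 0.9375 × 0.4518 + 0.3250 × 0.5482
     = 0.42356250 + 0.17816500
     = 0.60172750

Step 2: Apply Bayes' theorem
P(A|B) = P(B|A) × P(A) / P(B)
       = 0.42356250 / 0.60172750
       = 0.7039


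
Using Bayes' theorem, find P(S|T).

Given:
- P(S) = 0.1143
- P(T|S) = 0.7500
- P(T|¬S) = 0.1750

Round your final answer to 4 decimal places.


Bayes' theorem: P(S|T) = P(T|S) × P(S) / P(T)

Step 1: Calculate P(T) using law of total probability
P(T) = P(T|S)P(S) + P(T|¬S)P(¬S)
     = 0.7500 × 0.1143 + 0.1750 × 0.8857
     = 0.08572500 + 0.15499750
     = 0.24072250

Step 2: Apply Bayes' theorem
P(S|T) = P(T|S) × P(S) / P(T)
       = 0.08572500 / 0.24072250
       = 0.3561


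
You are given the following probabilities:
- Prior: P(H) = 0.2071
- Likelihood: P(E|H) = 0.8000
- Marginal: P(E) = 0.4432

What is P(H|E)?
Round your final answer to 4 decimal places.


Using Bayes' theorem:

P(H|E) = P(E|H) × P(H) / P(E)
       = 0.8000 × 0.2071 / 0.4432
       = 0.16568000 / 0.4432
       = 0.3738

The evidence strengthens our belief in H.
Prior: 0.2071 → Posterior: 0.3738


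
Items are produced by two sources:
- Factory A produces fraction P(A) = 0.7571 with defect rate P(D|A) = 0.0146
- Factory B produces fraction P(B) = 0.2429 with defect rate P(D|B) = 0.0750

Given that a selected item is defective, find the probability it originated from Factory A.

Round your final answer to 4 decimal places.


Let A = from Factory A, D = defective

Given:
- P(A) = 0.7571, P(B) = 0.2429
- P(D|A) = 0.0146, P(D|B) = 0.0750

Step 1: Find P(D)
P(D) = P(D|A)P(A) + P(D|B)P(B)
     = 0.0146 × 0.7571 + 0.0750 × 0.2429
     = 0.01105366 + 0.01821750
     = 0.02927116

Step 2: Apply Bayes' theorem
P(A|D) = P(D|A)P(A) / P(D)
       = 0.01105366 / 0.02927116
       = 0.3776


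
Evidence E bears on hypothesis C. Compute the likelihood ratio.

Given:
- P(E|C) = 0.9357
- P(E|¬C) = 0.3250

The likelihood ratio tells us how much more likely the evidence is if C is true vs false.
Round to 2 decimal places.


Likelihood Ratio (LR) = P(E|C) / P(E|¬C)

LR = 0.9357 / 0.3250
   = 2.88

The evidence is 2.88 times more likely if C is true than if C is false.
LR > 1, so observing E raises the odds in favor of C.


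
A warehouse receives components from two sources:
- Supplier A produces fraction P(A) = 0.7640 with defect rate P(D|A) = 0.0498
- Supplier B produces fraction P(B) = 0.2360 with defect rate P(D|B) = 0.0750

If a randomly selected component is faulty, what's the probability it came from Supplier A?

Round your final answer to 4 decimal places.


Let A = from Supplier A, D = faulty

Given:
- P(A) = 0.7640, P(B) = 0.2360
- P(D|A) = 0.0498, P(D|B) = 0.0750

Step 1: Find P(D)
P(D) = P(D|A)P(A) + P(D|B)P(B)
     = 0.0498 × 0.7640 + 0.0750 × 0.2360
     = 0.03804720 + 0.01770000
     = 0.05574720

Step 2: Apply Bayes' theorem
P(A|D) = P(D|A)P(A) / P(D)
       = 0.03804720 / 0.05574720
       = 0.6825


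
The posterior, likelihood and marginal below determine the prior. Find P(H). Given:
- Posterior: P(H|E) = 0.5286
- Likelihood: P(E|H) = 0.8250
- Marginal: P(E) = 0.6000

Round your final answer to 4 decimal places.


From Bayes' theorem: P(H|E) = P(E|H) × P(H) / P(E)

Rearranging for P(H):
P(H) = P(H|E) × P(E) / P(E|H)
     = 0.5286 × 0.6000 / 0.8250
     = 0.31716000 / 0.8250
     = 0.3844


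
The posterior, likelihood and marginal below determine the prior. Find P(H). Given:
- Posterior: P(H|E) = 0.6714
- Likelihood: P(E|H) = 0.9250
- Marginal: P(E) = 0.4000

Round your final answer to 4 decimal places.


From Bayes' theorem: P(H|E) = P(E|H) × P(H) / P(E)

Rearranging for P(H):
P(H) = P(H|E) × P(E) / P(E|H)
     = 0.6714 × 0.4000 / 0.9250
     = 0.26856000 / 0.9250
     = 0.2903


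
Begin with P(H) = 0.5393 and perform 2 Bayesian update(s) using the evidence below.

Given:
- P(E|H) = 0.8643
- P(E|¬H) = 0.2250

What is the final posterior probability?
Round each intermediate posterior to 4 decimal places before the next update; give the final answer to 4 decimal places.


Sequential Bayesian updating:

Initial prior: P(H) = 0.5393

Update 1:
  P(E) = 0.8643 × 0.5393 + 0.2250 × 0.4607 = 0.46611699 + 0.10365750 = 0.56977449
  P(H|E) = 0.46611699 / 0.56977449 = 0.8181

Update 2:
  P(E) = 0.8643 × 0.8181 + 0.2250 × 0.1819 = 0.70708383 + 0.04092750 = 0.74801133
  P(H|E) = 0.70708383 / 0.74801133 = 0.9453

Final posterior: 0.9453


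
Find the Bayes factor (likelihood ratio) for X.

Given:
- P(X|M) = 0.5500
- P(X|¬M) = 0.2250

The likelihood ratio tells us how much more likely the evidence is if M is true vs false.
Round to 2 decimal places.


Likelihood Ratio (LR) = P(X|M) / P(X|¬M)

LR = 0.5500 / 0.2250
   = 2.44

The evidence is 2.44 times more likely if M is true than if M is false.
LR > 1, so observing X raises the odds in favor of M.


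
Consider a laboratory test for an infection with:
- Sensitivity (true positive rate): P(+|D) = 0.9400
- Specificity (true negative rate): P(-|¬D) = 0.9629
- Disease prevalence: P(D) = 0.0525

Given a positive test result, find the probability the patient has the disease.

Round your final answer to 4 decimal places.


Let D = has disease, + = positive test

Given:
- P(D) = 0.0525 (prevalence)
- P(+|D) = 0.9400 (sensitivity)
- P(-|¬D) = 0.9629 (specificity)
- P(+|¬D) = 0.0371 (false positive rate = 1 - specificity)

Step 1: Find P(+)
P(+) = P(+|D)P(D) + P(+|¬D)P(¬D)
     = 0.9400 × 0.0525 + 0.0371 × 0.9475
     = 0.04935000 + 0.03515225
     = 0.08450225

Step 2: Apply Bayes' theorem for P(D|+)
P(D|+) = P(+|D)P(D) / P(+)
       = 0.04935000 / 0.08450225
       = 0.5840


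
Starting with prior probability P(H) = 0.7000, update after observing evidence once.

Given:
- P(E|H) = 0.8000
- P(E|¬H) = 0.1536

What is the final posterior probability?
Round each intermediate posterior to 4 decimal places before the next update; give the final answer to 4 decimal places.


Sequential Bayesian updating:

Initial prior: P(H) = 0.7000

Update 1:
  P(E) = 0.8000 × 0.7000 + 0.1536 × 0.3000 = 0.56000000 + 0.04608000 = 0.60608000
  P(H|E) = 0.56000000 / 0.60608000 = 0.9240

Final posterior: 0.9240


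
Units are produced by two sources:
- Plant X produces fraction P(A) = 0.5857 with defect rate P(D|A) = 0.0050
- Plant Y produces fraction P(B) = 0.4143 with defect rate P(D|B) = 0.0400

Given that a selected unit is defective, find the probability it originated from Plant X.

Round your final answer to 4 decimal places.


Let A = from Plant X, D = defective

Given:
- P(A) = 0.5857, P(B) = 0.4143
- P(D|A) = 0.0050, P(D|B) = 0.0400

Step 1: Find P(D)
P(D) = P(D|A)P(A) + P(D|B)P(B)
     = 0.0050 × 0.5857 + 0.0400 × 0.4143
     = 0.00292850 + 0.01657200
     = 0.01950050

Step 2: Apply Bayes' theorem
P(A|D) = P(D|A)P(A) / P(D)
       = 0.00292850 / 0.01950050
       = 0.1502


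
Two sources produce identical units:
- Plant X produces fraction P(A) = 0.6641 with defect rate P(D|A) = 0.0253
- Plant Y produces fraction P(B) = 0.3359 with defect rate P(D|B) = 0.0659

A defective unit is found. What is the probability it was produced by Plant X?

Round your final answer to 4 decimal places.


Let A = from Plant X, D = defective

Given:
- P(A) = 0.6641, P(B) = 0.3359
- P(D|A) = 0.0253, P(D|B) = 0.0659

Step 1: Find P(D)
P(D) = P(D|A)P(A) + P(D|B)P(B)
     = 0.0253 × 0.6641 + 0.0659 × 0.3359
     = 0.01680173 + 0.02213581
     = 0.03893754

Step 2: Apply Bayes' theorem
P(A|D) = P(D|A)P(A) / P(D)
       = 0.01680173 / 0.03893754
       = 0.4315


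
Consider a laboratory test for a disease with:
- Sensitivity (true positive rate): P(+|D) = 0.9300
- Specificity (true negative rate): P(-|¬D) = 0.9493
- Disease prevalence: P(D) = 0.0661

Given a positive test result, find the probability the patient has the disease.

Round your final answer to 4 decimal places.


Let D = has disease, + = positive test

Given:
- P(D) = 0.0661 (prevalence)
- P(+|D) = 0.9300 (sensitivity)
- P(-|¬D) = 0.9493 (specificity)
- P(+|¬D) = 0.0507 (false positive rate = 1 - specificity)

Step 1: Find P(+)
P(+) = P(+|D)P(D) + P(+|¬D)P(¬D)
     = 0.9300 × 0.0661 + 0.0507 × 0.9339
     = 0.06147300 + 0.04734873
     = 0.10882173

Step 2: Apply Bayes' theorem for P(D|+)
P(D|+) = P(+|D)P(D) / P(+)
       = 0.06147300 / 0.10882173
       = 0.5649


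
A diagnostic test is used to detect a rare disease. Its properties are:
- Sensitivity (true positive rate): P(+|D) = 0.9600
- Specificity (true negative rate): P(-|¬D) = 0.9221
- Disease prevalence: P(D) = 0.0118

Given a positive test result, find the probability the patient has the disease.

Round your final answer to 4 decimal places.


Let D = has disease, + = positive test

Given:
- P(D) = 0.0118 (prevalence)
- P(+|D) = 0.9600 (sensitivity)
- P(-|¬D) = 0.9221 (specificity)
- P(+|¬D) = 0.0779 (false positive rate = 1 - specificity)

Step 1: Find P(+)
P(+) = P(+|D)P(D) + P(+|¬D)P(¬D)
     = 0.9600 × 0.0118 + 0.0779 × 0.9882
     = 0.01132800 + 0.07698078
     = 0.08830878

Step 2: Apply Bayes' theorem for P(D|+)
P(D|+) = P(+|D)P(D) / P(+)
       = 0.01132800 / 0.08830878
       = 0.1283


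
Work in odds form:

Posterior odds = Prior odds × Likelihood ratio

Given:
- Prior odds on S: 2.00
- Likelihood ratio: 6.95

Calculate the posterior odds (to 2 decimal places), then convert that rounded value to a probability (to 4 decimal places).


Step 1: Calculate posterior odds
Posterior odds = Prior odds × LR
               = 2.00 × 6.95
               = 13.90

Step 2: Convert to probability
P(S|E) = Posterior odds / (1 + Posterior odds)
       = 13.90 / (1 + 13.90)
       = 13.90 / 14.90
       = 0.9329

The evidence increased P(S) from 0.6667 to 0.9329.


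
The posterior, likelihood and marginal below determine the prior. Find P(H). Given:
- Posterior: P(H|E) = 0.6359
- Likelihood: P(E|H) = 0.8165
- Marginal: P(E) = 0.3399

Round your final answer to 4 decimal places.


From Bayes' theorem: P(H|E) = P(E|H) × P(H) / P(E)

Rearranging for P(H):
P(H) = P(H|E) × P(E) / P(E|H)
     = 0.6359 × 0.3399 / 0.8165
     = 0.21614241 / 0.8165
     = 0.2647


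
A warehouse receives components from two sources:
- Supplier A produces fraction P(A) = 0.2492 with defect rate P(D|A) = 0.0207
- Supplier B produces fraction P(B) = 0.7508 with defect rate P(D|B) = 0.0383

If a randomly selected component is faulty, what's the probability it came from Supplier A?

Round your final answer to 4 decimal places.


Let A = from Supplier A, D = faulty

Given:
- P(A) = 0.2492, P(B) = 0.7508
- P(D|A) = 0.0207, P(D|B) = 0.0383

Step 1: Find P(D)
P(D) = P(D|A)P(A) + P(D|B)P(B)
     = 0.0207 × 0.2492 + 0.0383 × 0.7508
     = 0.00515844 + 0.02875564
     = 0.03391408

Step 2: Apply Bayes' theorem
P(A|D) = P(D|A)P(A) / P(D)
       = 0.00515844 / 0.03391408
       = 0.1521


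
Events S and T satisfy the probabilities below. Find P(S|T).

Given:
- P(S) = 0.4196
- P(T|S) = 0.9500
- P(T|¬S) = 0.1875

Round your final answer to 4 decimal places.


Bayes' theorem: P(S|T) = P(T|S) × P(S) / P(T)

Step 1: Calculate P(T) using law of total probability
P(T) = P(T|S)P(S) + P(T|¬S)P(¬S)
     = 0.9500 × 0.4196 + 0.1875 × 0.5804
     = 0.39862000 + 0.10882500
     = 0.50744500

Step 2: Apply Bayes' theorem
P(S|T) = P(T|S) × P(S) / P(T)
       = 0.39862000 / 0.50744500
       = 0.7855


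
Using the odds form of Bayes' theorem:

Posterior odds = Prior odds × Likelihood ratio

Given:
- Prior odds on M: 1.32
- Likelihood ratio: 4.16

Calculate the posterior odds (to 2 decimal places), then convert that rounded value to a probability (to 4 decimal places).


Step 1: Calculate posterior odds
Posterior odds = Prior odds × LR
               = 1.32 × 4.16
               = 5.49

Step 2: Convert to probability
P(M|E) = Posterior odds / (1 + Posterior odds)
       = 5.49 / (1 + 5.49)
       = 5.49 / 6.49
       = 0.8459

The evidence increased P(M) from 0.5690 to 0.8459.


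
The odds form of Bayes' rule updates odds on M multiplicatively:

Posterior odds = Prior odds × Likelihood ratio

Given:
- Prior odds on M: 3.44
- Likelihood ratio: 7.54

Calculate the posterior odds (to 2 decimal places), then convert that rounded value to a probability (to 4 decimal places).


Step 1: Calculate posterior odds
Posterior odds = Prior odds × LR
               = 3.44 × 7.54
               = 25.94

Step 2: Convert to probability
P(M|E) = Posterior odds / (1 + Posterior odds)
       = 25.94 / (1 + 25.94)
       = 25.94 / 26.94
       = 0.9629

The evidence increased P(M) from 0.7748 to 0.9629.


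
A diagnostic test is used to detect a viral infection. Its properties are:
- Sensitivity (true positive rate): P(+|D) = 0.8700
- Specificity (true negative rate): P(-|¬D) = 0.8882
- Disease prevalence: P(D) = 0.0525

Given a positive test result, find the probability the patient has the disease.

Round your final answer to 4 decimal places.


Let D = has disease, + = positive test

Given:
- P(D) = 0.0525 (prevalence)
- P(+|D) = 0.8700 (sensitivity)
- P(-|¬D) = 0.8882 (specificity)
- P(+|¬D) = 0.1118 (false positive rate = 1 - specificity)

Step 1: Find P(+)
P(+) = P(+|D)P(D) + P(+|¬D)P(¬D)
     = 0.8700 × 0.0525 + 0.1118 × 0.9475
     = 0.04567500 + 0.10593050
     = 0.15160550

Step 2: Apply Bayes' theorem for P(D|+)
P(D|+) = P(+|D)P(D) / P(+)
       = 0.04567500 / 0.15160550
       = 0.3013


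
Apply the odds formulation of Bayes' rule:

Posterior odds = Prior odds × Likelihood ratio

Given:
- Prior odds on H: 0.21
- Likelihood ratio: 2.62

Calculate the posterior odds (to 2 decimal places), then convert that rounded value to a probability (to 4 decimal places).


Step 1: Calculate posterior odds
Posterior odds = Prior odds × LR
               = 0.21 × 2.62
               = 0.55

Step 2: Convert to probability
P(H|E) = Posterior odds / (1 + Posterior odds)
       = 0.55 / (1 + 0.55)
       = 0.55 / 1.55
       = 0.3548

The evidence increased P(H) from 0.1736 to 0.3548.


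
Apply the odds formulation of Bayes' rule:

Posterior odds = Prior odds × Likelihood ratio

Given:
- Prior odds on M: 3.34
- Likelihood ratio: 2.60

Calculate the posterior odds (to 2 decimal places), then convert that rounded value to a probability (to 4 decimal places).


Step 1: Calculate posterior odds
Posterior odds = Prior odds × LR
               = 3.34 × 2.60
               = 8.68

Step 2: Convert to probability
P(M|E) = Posterior odds / (1 + Posterior odds)
       = 8.68 / (1 + 8.68)
       = 8.68 / 9.68
       = 0.8967

The evidence increased P(M) from 0.7696 to 0.8967.


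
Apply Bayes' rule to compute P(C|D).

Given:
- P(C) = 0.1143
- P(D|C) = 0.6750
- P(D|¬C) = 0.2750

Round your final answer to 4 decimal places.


Bayes' theorem: P(C|D) = P(D|C) × P(C) / P(D)

Step 1: Calculate P(D) using law of total probability
P(D) = P(D|C)P(C) + P(D|¬C)P(¬C)
     = 0.6750 × 0.1143 + 0.2750 × 0.8857
     = 0.07715250 + 0.24356750
     = 0.32072000

Step 2: Apply Bayes' theorem
P(C|D) = P(D|C) × P(C) / P(D)
       = 0.07715250 / 0.32072000
       = 0.2406


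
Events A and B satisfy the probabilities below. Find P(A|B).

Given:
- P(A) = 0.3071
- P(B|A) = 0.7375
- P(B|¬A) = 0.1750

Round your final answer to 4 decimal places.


Bayes' theorem: P(A|B) = P(B|A) × P(A) / P(B)

Step 1: Calculate P(B) using law of total probability
P(B) = P(B|A)P(A) + P(B|¬A)P(¬A)
     = 0.7375 × 0.3071 + 0.1750 × 0.6929
     = 0.22648625 + 0.12125750
     = 0.34774375

Step 2: Apply Bayes' theorem
P(A|B) = P(B|A) × P(A) / P(B)
       = 0.22648625 / 0.34774375
       = 0.6513


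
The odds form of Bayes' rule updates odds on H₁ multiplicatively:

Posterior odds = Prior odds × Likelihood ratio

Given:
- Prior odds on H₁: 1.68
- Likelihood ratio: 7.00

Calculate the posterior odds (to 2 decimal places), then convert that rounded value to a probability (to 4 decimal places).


Step 1: Calculate posterior odds
Posterior odds = Prior odds × LR
               = 1.68 × 7.00
               = 11.76

Step 2: Convert to probability
P(H₁|E) = Posterior odds / (1 + Posterior odds)
       = 11.76 / (1 + 11.76)
       = 11.76 / 12.76
       = 0.9216

The evidence increased P(H₁) from 0.6269 to 0.9216.


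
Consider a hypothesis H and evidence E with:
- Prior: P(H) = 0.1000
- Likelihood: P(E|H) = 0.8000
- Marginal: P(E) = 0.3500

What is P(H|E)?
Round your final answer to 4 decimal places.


Using Bayes' theorem:

P(H|E) = P(E|H) × P(H) / P(E)
       = 0.8000 × 0.1000 / 0.3500
       = 0.08000000 / 0.3500
       = 0.2286

The evidence strengthens our belief in H.
Prior: 0.1000 → Posterior: 0.2286


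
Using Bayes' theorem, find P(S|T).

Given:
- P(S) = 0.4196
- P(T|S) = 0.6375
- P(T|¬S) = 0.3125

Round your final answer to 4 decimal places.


Bayes' theorem: P(S|T) = P(T|S) × P(S) / P(T)

Step 1: Calculate P(T) using law of total probability
P(T) = P(T|S)P(S) + P(T|¬S)P(¬S)
     = 0.6375 × 0.4196 + 0.3125 × 0.5804
     = 0.26749500 + 0.18137500
     = 0.44887000

Step 2: Apply Bayes' theorem
P(S|T) = P(T|S) × P(S) / P(T)
       = 0.26749500 / 0.44887000
       = 0.5959


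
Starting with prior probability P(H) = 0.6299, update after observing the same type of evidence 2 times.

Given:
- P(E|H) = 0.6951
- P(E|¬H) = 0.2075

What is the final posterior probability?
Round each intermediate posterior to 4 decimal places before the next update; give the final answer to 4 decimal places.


Sequential Bayesian updating:

Initial prior: P(H) = 0.6299

Update 1:
  P(E) = 0.6951 × 0.6299 + 0.2075 × 0.3701 = 0.43784349 + 0.07679575 = 0.51463924
  P(H|E) = 0.43784349 / 0.51463924 = 0.8508

Update 2:
  P(E) = 0.6951 × 0.8508 + 0.2075 × 0.1492 = 0.59139108 + 0.03095900 = 0.62235008
  P(H|E) = 0.59139108 / 0.62235008 = 0.9503

Final posterior: 0.9503


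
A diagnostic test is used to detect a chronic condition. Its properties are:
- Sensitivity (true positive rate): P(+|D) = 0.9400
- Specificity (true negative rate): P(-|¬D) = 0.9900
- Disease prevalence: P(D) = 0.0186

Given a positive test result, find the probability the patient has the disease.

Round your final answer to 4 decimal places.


Let D = has disease, + = positive test

Given:
- P(D) = 0.0186 (prevalence)
- P(+|D) = 0.9400 (sensitivity)
- P(-|¬D) = 0.9900 (specificity)
- P(+|¬D) = 0.0100 (false positive rate = 1 - specificity)

Step 1: Find P(+)
P(+) = P(+|D)P(D) + P(+|¬D)P(¬D)
     = 0.9400 × 0.0186 + 0.0100 × 0.9814
     = 0.01748400 + 0.00981400
     = 0.02729800

Step 2: Apply Bayes' theorem for P(D|+)
P(D|+) = P(+|D)P(D) / P(+)
       = 0.01748400 / 0.02729800
       = 0.6405


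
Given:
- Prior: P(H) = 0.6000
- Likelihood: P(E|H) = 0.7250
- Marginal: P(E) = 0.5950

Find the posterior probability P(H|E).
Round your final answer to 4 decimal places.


Using Bayes' theorem:

P(H|E) = P(E|H) × P(H) / P(E)
       = 0.7250 × 0.6000 / 0.5950
       = 0.43500000 / 0.5950
       = 0.7311

The evidence strengthens our belief in H.
Prior: 0.6000 → Posterior: 0.7311


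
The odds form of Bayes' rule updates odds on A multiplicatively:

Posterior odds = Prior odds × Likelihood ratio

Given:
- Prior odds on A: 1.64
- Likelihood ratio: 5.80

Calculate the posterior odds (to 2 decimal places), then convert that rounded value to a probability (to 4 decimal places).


Step 1: Calculate posterior odds
Posterior odds = Prior odds × LR
               = 1.64 × 5.80
               = 9.51

Step 2: Convert to probability
P(A|E) = Posterior odds / (1 + Posterior odds)
       = 9.51 / (1 + 9.51)
       = 9.51 / 10.51
       = 0.9049

The evidence increased P(A) from 0.6212 to 0.9049.


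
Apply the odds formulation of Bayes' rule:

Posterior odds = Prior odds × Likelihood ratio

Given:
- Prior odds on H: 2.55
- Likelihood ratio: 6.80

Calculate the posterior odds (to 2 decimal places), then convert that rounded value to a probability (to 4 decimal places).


Step 1: Calculate posterior odds
Posterior odds = Prior odds × LR
               = 2.55 × 6.80
               = 17.34

Step 2: Convert to probability
P(H|E) = Posterior odds / (1 + Posterior odds)
       = 17.34 / (1 + 17.34)
       = 17.34 / 18.34
       = 0.9455

The evidence increased P(H) from 0.7183 to 0.9455.
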